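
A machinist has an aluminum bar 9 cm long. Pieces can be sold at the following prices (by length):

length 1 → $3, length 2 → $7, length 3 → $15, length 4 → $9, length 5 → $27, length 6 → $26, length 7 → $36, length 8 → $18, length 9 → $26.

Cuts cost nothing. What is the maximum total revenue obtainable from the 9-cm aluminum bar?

45

Build r[k] bottom-up: r[k] = max over allowed piece i of (p[i] + r[k−i]).
r[1] = 3
r[2] = max(3+3, 7+0) = 7
r[3] = max(3+7, 7+3, 15+0) = 15
r[4] = max(3+15, 7+7, 15+3, 9+0) = 18
r[5] = max(3+18, 7+15, 15+7, 9+3, 27+0) = 27
r[6] = max(3+27, 7+18, 15+15, 9+7, 27+3, 26+0) = 30
r[7] = max(3+30, 7+27, 15+18, …, 26+3, 36+0) = 36
r[8] = max(3+36, 7+30, 15+27, …, 36+3, 18+0) = 42
r[9] = max(3+42, 7+36, 15+30, …, 18+3, 26+0) = 45
One optimal cutting: 5 + 3 + 1 → $27 + $15 + $3 = $45.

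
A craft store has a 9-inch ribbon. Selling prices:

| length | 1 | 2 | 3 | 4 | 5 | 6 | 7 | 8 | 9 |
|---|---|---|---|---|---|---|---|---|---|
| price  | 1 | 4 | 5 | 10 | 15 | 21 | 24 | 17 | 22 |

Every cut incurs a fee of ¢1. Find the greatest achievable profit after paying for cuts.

27

Consider every possible first cut. v[k] is the best of p[i]+v[k−i] over all sellable i≤k, charging 1 whenever i<k.
v[1] = 1
v[2] = max(1+1-1, 4+0) = 4
v[3] = max(1+4-1, 4+1-1, 5+0) = 5
v[4] = max(1+5-1, 4+4-1, 5+1-1, 10+0) = 10
v[5] = max(1+10-1, 4+5-1, 5+4-1, 10+1-1, 15+0) = 15
v[6] = max(1+15-1, 4+10-1, 5+5-1, 10+4-1, 15+1-1, 21+0) = 21
v[7] = max(1+21-1, 4+15-1, 5+10-1, …, 21+1-1, 24+0) = 24
v[8] = max(1+24-1, 4+21-1, 5+15-1, …, 24+1-1, 17+0) = 24
v[9] = max(1+24-1, 4+24-1, 5+21-1, …, 17+1-1, 22+0) = 27
One optimal plan: pieces 7 + 2 (1 cut) → ¢28 − ¢1 = ¢27.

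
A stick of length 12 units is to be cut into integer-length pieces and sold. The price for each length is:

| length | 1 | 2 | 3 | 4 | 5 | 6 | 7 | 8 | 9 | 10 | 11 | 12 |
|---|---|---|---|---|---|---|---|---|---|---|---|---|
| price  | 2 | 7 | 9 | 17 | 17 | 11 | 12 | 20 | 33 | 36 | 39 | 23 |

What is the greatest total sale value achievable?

Build v[k] bottom-up: v[k] = max over allowed piece i of (p[i] + v[k−i]).
v[1] = 2
v[2] = 7
v[3] = 9  (first piece 1, then v[2]=7)
v[4] = 17
v[5] = 19  (first piece 1, then v[4]=17)
v[6] = 24  (first piece 2, then v[4]=17)
v[7] = 26  (first piece 1, then v[6]=24)
v[8] = 34  (first piece 4, then v[4]=17)
v[9] = 36  (first piece 1, then v[8]=34)
v[10] = 41  (first piece 2, then v[8]=34)
v[11] = 43  (first piece 1, then v[10]=41)
v[12] = 51  (first piece 4, then v[8]=34)
One optimal cutting: 4 + 4 + 4 → $17 + $17 + $17 = $51.

51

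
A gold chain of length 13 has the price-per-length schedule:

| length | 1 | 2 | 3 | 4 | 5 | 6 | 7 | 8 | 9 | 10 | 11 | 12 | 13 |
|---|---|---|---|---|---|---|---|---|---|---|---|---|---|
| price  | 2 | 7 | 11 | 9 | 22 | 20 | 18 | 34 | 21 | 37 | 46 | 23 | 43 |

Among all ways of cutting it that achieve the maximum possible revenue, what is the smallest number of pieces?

2

Consider every possible first cut. r[k] is the best of p[i]+r[k−i] over all sellable i≤k.
r[1] = 2
r[2] = max(2+2, 7+0) = 7
r[3] = max(2+7, 7+2, 11+0) = 11
r[4] = max(2+11, 7+7, 11+2, 9+0) = 14
r[5] = max(2+14, 7+11, 11+7, 9+2, 22+0) = 22
r[6] = max(2+22, 7+14, 11+11, 9+7, 22+2, 20+0) = 24
r[7] = max(2+24, 7+22, 11+14, …, 20+2, 18+0) = 29
r[8] = max(2+29, 7+24, 11+22, …, 18+2, 34+0) = 34
r[9] = max(2+34, 7+29, 11+24, …, 34+2, 21+0) = 36
r[10] = max(2+36, 7+34, 11+29, …, 21+2, 37+0) = 44
r[11] = max(2+44, 7+36, 11+34, …, 37+2, 46+0) = 46
r[12] = max(2+46, 7+44, 11+36, …, 46+2, 23+0) = 51
r[13] = max(2+51, 7+46, 11+44, …, 23+2, 43+0) = 56
Maximum revenue is $56.
Now minimize piece count subject to staying optimal: for each k, pieces[k] = 1 + min over i with p[i]+r[k−i]=r[k] of pieces[k−i].
pieces[10] = 2
pieces[11] = 1
pieces[12] = 3
pieces[13] = 2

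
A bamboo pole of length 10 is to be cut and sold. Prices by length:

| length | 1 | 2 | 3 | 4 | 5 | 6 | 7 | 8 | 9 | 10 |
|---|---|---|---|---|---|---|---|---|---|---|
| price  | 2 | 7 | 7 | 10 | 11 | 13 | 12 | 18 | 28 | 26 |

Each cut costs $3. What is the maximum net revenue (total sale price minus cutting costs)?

27

Build r[k] bottom-up: r[k] = max over allowed piece i of (p[i] + r[k−i]) − 3 per cut.
r[1] = 2
r[2] = 7
r[3] = 7
r[4] = 11  (first piece 2, then r[2]=7)
r[5] = 11  (first piece 2, then r[3]=7)
r[6] = 15  (first piece 2, then r[4]=11)
r[7] = 15  (first piece 2, then r[5]=11)
r[8] = 19  (first piece 2, then r[6]=15)
r[9] = 28
r[10] = 27  (first piece 1, then r[9]=28)
One optimal plan: pieces 9 + 1 (1 cut) → $30 − $3 = $27.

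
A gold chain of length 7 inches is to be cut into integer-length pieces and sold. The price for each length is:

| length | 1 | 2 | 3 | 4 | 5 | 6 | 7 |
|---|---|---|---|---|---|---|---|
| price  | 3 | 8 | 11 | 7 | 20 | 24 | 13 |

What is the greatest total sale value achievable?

28

Let R[k] be the best obtainable value from length k. For each k, try every first piece i and keep the best of price[i] + R[k−i].
R[1] = 3
R[2] = max(3+3, 8+0) = 8
R[3] = max(3+8, 8+3, 11+0) = 11
R[4] = max(3+11, 8+8, 11+3, 7+0) = 16
R[5] = max(3+16, 8+11, 11+8, 7+3, 20+0) = 20
R[6] = max(3+20, 8+16, 11+11, 7+8, 20+3, 24+0) = 24
R[7] = max(3+24, 8+20, 11+16, …, 24+3, 13+0) = 28
One optimal cutting: 5 + 2 → $20 + $8 = $28.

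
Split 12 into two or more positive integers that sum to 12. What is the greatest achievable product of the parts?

Let P[k] be the best product for length k (with at least one cut). For each first piece i, the rest contributes max(k−i, P[k−i]).
P[2] = 1*max(1,0) = 1*1 = 1
P[3] = 1*max(2,1) = 1*2 = 2
P[4] = 2*max(2,1) = 2*2 = 4
P[5] = 2*max(3,2) = 2*3 = 6
P[6] = 3*max(3,2) = 3*3 = 9
P[7] = 2*max(5,6) = 2*6 = 12
P[8] = 2*max(6,9) = 2*9 = 18
P[9] = 3*max(6,9) = 3*9 = 27
P[10] = 2*max(8,18) = 2*18 = 36
P[11] = 2*max(9,27) = 2*27 = 54
P[12] = 3*max(9,27) = 3*27 = 81
One optimal split: 3 + 3 + 3 + 3; product 3*3*3*3 = 81.

81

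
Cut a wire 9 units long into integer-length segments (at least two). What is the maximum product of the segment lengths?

Fill f[k] for k=2..9: at each k try every first piece i and multiply by the better of (k−i) uncut or f[k−i].
f[2] = 1×max(1,0) = 1×1 = 1
f[3] = 1×max(2,1) = 1×2 = 2
f[4] = 2×max(2,1) = 2×2 = 4
f[5] = 2×max(3,2) = 2×3 = 6
f[6] = 3×max(3,2) = 3×3 = 9
f[7] = 2×max(5,6) = 2×6 = 12
f[8] = 2×max(6,9) = 2×9 = 18
f[9] = 3×max(6,9) = 3×9 = 27
One optimal split: 3 + 3 + 3; product 3×3×3 = 27.

27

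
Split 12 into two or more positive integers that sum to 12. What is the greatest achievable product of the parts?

Let g[k] be the best product for length k (with at least one cut). For each first piece i, the rest contributes max(k−i, g[k−i]).
g[2] = 1×max(1,0) = 1×1 = 1
g[3] = 1×max(2,1) = 1×2 = 2
g[4] = 2×max(2,1) = 2×2 = 4
g[5] = 2×max(3,2) = 2×3 = 6
g[6] = 3×max(3,2) = 3×3 = 9
g[7] = 2×max(5,6) = 2×6 = 12
g[8] = 2×max(6,9) = 2×9 = 18
g[9] = 3×max(6,9) = 3×9 = 27
g[10] = 2×max(8,18) = 2×18 = 36
g[11] = 2×max(9,27) = 2×27 = 54
g[12] = 3×max(9,27) = 3×27 = 81
One optimal split: 3 + 3 + 3 + 3; product 3×3×3×3 = 81.

81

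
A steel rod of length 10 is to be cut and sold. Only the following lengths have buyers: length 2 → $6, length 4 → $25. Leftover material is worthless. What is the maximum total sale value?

Let r[k] be the best obtainable value from length k. For each k, try every first piece i and keep the best of price[i] + r[k−i].
r[1] = 0
r[2] = 6
r[3] = 6
r[4] = 25
r[5] = 25
r[6] = 31  (first piece 2, then r[4]=25)
r[7] = 31
r[8] = 50  (first piece 4, then r[4]=25)
r[9] = 50
r[10] = 56  (first piece 2, then r[8]=50)
One optimal cutting: 4 + 4 + 2 → $56.

56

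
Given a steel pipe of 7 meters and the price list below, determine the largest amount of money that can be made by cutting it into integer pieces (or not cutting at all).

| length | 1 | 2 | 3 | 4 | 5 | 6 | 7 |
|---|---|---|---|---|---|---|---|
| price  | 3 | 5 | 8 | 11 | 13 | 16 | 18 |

Let v[k] be the best obtainable value from length k. For each k, try every first piece i and keep the best of price[i] + v[k−i].
v[1] = 3
v[2] = max(3+3, 5+0) = 6
v[3] = max(3+6, 5+3, 8+0) = 9
v[4] = max(3+9, 5+6, 8+3, 11+0) = 12
v[5] = max(3+12, 5+9, 8+6, 11+3, 13+0) = 15
v[6] = max(3+15, 5+12, 8+9, 11+6, 13+3, 16+0) = 18
v[7] = max(3+18, 5+15, 8+12, …, 16+3, 18+0) = 21
One optimal cutting: 1 + 1 + 1 + 1 + 1 + 1 + 1 → $3 + $3 + $3 + $3 + $3 + $3 + $3 = $21.

21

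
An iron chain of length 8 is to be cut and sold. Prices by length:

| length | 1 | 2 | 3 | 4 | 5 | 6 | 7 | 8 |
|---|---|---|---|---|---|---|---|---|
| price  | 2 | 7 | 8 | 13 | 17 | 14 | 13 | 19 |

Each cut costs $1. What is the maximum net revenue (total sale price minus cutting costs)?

25

Consider every possible first cut. net[k] is the best of p[i]+net[k−i] over all sellable i≤k, charging 1 whenever i<k.
net[1] = 2
net[2] = max(2+2-1, 7+0) = 7
net[3] = max(2+7-1, 7+2-1, 8+0) = 8
net[4] = max(2+8-1, 7+7-1, 8+2-1, 13+0) = 13
net[5] = max(2+13-1, 7+8-1, 8+7-1, 13+2-1, 17+0) = 17
net[6] = max(2+17-1, 7+13-1, 8+8-1, 13+7-1, 17+2-1, 14+0) = 19
net[7] = max(2+19-1, 7+17-1, 8+13-1, …, 14+2-1, 13+0) = 23
net[8] = max(2+23-1, 7+19-1, 8+17-1, …, 13+2-1, 19+0) = 25
One optimal plan: pieces 2 + 2 + 2 + 2 (3 cuts) → $28 − $3 = $25.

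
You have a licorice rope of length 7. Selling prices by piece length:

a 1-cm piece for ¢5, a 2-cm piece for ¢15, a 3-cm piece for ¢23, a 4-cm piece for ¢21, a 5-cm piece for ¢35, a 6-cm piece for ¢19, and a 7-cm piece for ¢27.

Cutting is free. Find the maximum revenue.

Consider every possible first cut. r[k] is the best of p[i]+r[k−i] over all sellable i≤k.
r[1] = 5
r[2] = 15
r[3] = 23
r[4] = 30  (first piece 2, then r[2]=15)
r[5] = 38  (first piece 2, then r[3]=23)
r[6] = 46  (first piece 3, then r[3]=23)
r[7] = 53  (first piece 2, then r[5]=38)
One optimal cutting: 3 + 2 + 2 → ¢23 + ¢15 + ¢15 = ¢53.

53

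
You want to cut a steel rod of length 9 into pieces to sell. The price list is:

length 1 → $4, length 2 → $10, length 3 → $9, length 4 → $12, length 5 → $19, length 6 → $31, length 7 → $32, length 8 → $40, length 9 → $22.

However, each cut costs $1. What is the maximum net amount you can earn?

Let net[k] be the best obtainable value from length k. For each k, try every first piece i and keep the best of price[i] + net[k−i] minus the 1 cut fee when i<k.
net[1] = 4
net[2] = 10
net[3] = 13  (first piece 1, then net[2]=10)
net[4] = 19  (first piece 2, then net[2]=10)
net[5] = 22  (first piece 1, then net[4]=19)
net[6] = 31
net[7] = 34  (first piece 1, then net[6]=31)
net[8] = 40  (first piece 2, then net[6]=31)
net[9] = 43  (first piece 1, then net[8]=40)
One optimal plan: pieces 6 + 2 + 1 (2 cuts) → $45 − $2 = $43.

43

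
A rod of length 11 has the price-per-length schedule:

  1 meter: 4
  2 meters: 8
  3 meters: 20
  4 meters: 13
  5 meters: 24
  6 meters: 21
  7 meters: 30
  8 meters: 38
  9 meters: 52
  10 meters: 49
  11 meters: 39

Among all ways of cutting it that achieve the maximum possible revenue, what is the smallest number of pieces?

4

Build r[k] bottom-up: r[k] = max over allowed piece i of (p[i] + r[k−i]).
r[1] = 4
r[2] = 8  (first piece 1, then r[1]=4)
r[3] = 20
r[4] = 24  (first piece 1, then r[3]=20)
r[5] = 28  (first piece 1, then r[4]=24)
r[6] = 40  (first piece 3, then r[3]=20)
r[7] = 44  (first piece 1, then r[6]=40)
r[8] = 48  (first piece 1, then r[7]=44)
r[9] = 60  (first piece 3, then r[6]=40)
r[10] = 64  (first piece 1, then r[9]=60)
r[11] = 68  (first piece 1, then r[10]=64)
Maximum revenue is 68.
Now minimize piece count subject to staying optimal: for each k, pieces[k] = 1 + min over i with p[i]+r[k−i]=r[k] of pieces[k−i].
pieces[8] = 3
pieces[9] = 3
pieces[10] = 4
pieces[11] = 4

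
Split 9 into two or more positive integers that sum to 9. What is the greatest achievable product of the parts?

Define f[k] = max over 1≤i<k of i · max(k−i, f[k−i]); the inner max lets the remainder stay uncut if that's better.
f[2] = 1*max(1,0) = 1*1 = 1
f[3] = max(1*2, 2*1) = 2
f[4] = max(1*3, 2*2, 3*1) = 4
f[5] = max(1*4, 2*3, 3*2, 4*1) = 6
f[6] = max(1*6, 2*4, 3*3, 4*2, 5*1) = 9
f[7] = max(1*9, 2*6, 3*4, 4*3, 5*2, 6*1) = 12
f[8] = max(1*12, 2*9, 3*6, …, 6*2, 7*1) = 18
f[9] = max(1*18, 2*12, 3*9, …, 7*2, 8*1) = 27
One optimal split: 3 + 3 + 3; product 3*3*3 = 27.

27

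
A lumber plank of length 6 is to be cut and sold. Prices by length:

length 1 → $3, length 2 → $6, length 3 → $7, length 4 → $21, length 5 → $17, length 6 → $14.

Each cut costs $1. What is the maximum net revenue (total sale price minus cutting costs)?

Build r[k] bottom-up: r[k] = max over allowed piece i of (p[i] + r[k−i]) − 1 per cut.
r[1] = 3
r[2] = max(3+3-1, 6+0) = 6
r[3] = max(3+6-1, 6+3-1, 7+0) = 8
r[4] = max(3+8-1, 6+6-1, 7+3-1, 21+0) = 21
r[5] = max(3+21-1, 6+8-1, 7+6-1, 21+3-1, 17+0) = 23
r[6] = max(3+23-1, 6+21-1, 7+8-1, 21+6-1, 17+3-1, 14+0) = 26
One optimal plan: pieces 4 + 2 (1 cut) → $27 − $1 = $26.

26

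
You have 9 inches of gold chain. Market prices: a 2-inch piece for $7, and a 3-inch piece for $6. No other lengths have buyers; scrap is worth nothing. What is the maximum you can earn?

28

Let f[k] be the best obtainable value from length k. For each k, try every first piece i and keep the best of price[i] + f[k−i].
f[1] = 0
f[2] = 7
f[3] = 7
f[4] = 14  (first piece 2, then f[2]=7)
f[5] = 14
f[6] = 21  (first piece 2, then f[4]=14)
f[7] = 21
f[8] = 28  (first piece 2, then f[6]=21)
f[9] = 28
One optimal cutting: pieces 2 + 2 + 2 + 2 with 1 inch of scrap → $28.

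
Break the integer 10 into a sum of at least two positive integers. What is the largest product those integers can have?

Let m[k] be the best product for length k (with at least one cut). For each first piece i, the rest contributes max(k−i, m[k−i]).
Small cases: m[2]=1.
m[3] = 1×max(2,1) = 1×2 = 2
m[4] = 2×max(2,1) = 2×2 = 4
m[5] = 2×max(3,2) = 2×3 = 6
m[6] = 3×max(3,2) = 3×3 = 9
m[7] = 2×max(5,6) = 2×6 = 12
m[8] = 2×max(6,9) = 2×9 = 18
m[9] = 3×max(6,9) = 3×9 = 27
m[10] = 2×max(8,18) = 2×18 = 36
One optimal split: 3 + 3 + 2 + 2; product 3×3×2×2 = 36.

36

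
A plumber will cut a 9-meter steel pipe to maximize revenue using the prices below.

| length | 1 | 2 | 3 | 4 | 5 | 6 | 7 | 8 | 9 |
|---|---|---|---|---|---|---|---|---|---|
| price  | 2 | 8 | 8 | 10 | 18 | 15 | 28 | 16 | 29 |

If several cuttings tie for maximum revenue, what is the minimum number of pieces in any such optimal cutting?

Let r[k] be the best obtainable value from length k. For each k, try every first piece i and keep the best of price[i] + r[k−i].
r[1] = 2
r[2] = max(2+2, 8+0) = 8
r[3] = max(2+8, 8+2, 8+0) = 10
r[4] = max(2+10, 8+8, 8+2, 10+0) = 16
r[5] = max(2+16, 8+10, 8+8, 10+2, 18+0) = 18
r[6] = max(2+18, 8+16, 8+10, 10+8, 18+2, 15+0) = 24
r[7] = max(2+24, 8+18, 8+16, …, 15+2, 28+0) = 28
r[8] = max(2+28, 8+24, 8+18, …, 28+2, 16+0) = 32
r[9] = max(2+32, 8+28, 8+24, …, 16+2, 29+0) = 36
Maximum revenue is $36.
Now minimize piece count subject to staying optimal: for each k, pieces[k] = 1 + min over i with p[i]+r[k−i]=r[k] of pieces[k−i].
pieces[6] = 3
pieces[7] = 1
pieces[8] = 4
pieces[9] = 2

2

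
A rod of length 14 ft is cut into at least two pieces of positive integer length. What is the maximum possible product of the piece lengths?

162

Let g[k] be the best product for length k (with at least one cut). For each first piece i, the rest contributes max(k−i, g[k−i]).
g[2] = 1*max(1,0) = 1*1 = 1
g[3] = 1*max(2,1) = 1*2 = 2
g[4] = 2*max(2,1) = 2*2 = 4
g[5] = 2*max(3,2) = 2*3 = 6
g[6] = 3*max(3,2) = 3*3 = 9
g[7] = 2*max(5,6) = 2*6 = 12
g[8] = 2*max(6,9) = 2*9 = 18
g[9] = 3*max(6,9) = 3*9 = 27
g[10] = 2*max(8,18) = 2*18 = 36
g[11] = 2*max(9,27) = 2*27 = 54
g[12] = 3*max(9,27) = 3*27 = 81
g[13] = 2*max(11,54) = 2*54 = 108
g[14] = 2*max(12,81) = 2*81 = 162
One optimal split: 3 + 3 + 3 + 3 + 2; product 3*3*3*3*2 = 162.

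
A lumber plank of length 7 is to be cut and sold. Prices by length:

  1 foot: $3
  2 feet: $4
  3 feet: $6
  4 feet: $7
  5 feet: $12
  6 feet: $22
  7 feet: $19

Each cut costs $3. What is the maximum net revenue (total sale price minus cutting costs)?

22

Let r[k] be the best obtainable value from length k. For each k, try every first piece i and keep the best of price[i] + r[k−i] minus the 3 cut fee when i<k.
r[1] = 3
r[2] = max(3+3-3, 4+0) = 4
r[3] = max(3+4-3, 4+3-3, 6+0) = 6
r[4] = max(3+6-3, 4+4-3, 6+3-3, 7+0) = 7
r[5] = max(3+7-3, 4+6-3, 6+4-3, 7+3-3, 12+0) = 12
r[6] = max(3+12-3, 4+7-3, 6+6-3, 7+4-3, 12+3-3, 22+0) = 22
r[7] = max(3+22-3, 4+12-3, 6+7-3, …, 22+3-3, 19+0) = 22
One optimal plan: pieces 6 + 1 (1 cut) → $25 − $3 = $22.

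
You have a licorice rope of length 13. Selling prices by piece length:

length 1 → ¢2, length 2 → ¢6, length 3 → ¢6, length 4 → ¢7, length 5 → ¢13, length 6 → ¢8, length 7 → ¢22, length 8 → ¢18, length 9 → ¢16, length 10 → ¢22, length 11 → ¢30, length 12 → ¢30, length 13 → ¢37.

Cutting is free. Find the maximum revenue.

40

Let R[k] be the best obtainable value from length k. For each k, try every first piece i and keep the best of price[i] + R[k−i].
R[1] = 2
R[2] = 6
R[3] = 8  (first piece 1, then R[2]=6)
R[4] = 12  (first piece 2, then R[2]=6)
R[5] = 14  (first piece 1, then R[4]=12)
R[6] = 18  (first piece 2, then R[4]=12)
R[7] = 22
R[8] = 24  (first piece 1, then R[7]=22)
R[9] = 28  (first piece 2, then R[7]=22)
R[10] = 30  (first piece 1, then R[9]=28)
R[11] = 34  (first piece 2, then R[9]=28)
R[12] = 36  (first piece 1, then R[11]=34)
R[13] = 40  (first piece 2, then R[11]=34)
One optimal cutting: 7 + 2 + 2 + 2 → ¢22 + ¢6 + ¢6 + ¢6 = ¢40.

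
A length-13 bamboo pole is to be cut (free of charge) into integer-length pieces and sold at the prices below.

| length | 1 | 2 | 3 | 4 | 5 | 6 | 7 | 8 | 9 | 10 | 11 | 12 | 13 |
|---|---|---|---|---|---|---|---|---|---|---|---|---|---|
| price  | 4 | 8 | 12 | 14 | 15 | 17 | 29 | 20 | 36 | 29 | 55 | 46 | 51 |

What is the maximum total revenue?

63

Build R[k] bottom-up: R[k] = max over allowed piece i of (p[i] + R[k−i]).
R[1] = 4
R[2] = 8  (first piece 1, then R[1]=4)
R[3] = 12  (first piece 1, then R[2]=8)
R[4] = 16  (first piece 1, then R[3]=12)
R[5] = 20  (first piece 1, then R[4]=16)
R[6] = 24  (first piece 1, then R[5]=20)
R[7] = 29
R[8] = 33  (first piece 1, then R[7]=29)
R[9] = 37  (first piece 1, then R[8]=33)
R[10] = 41  (first piece 1, then R[9]=37)
R[11] = 55
R[12] = 59  (first piece 1, then R[11]=55)
R[13] = 63  (first piece 1, then R[12]=59)
One optimal cutting: 11 + 1 + 1 → $55 + $4 + $4 = $63.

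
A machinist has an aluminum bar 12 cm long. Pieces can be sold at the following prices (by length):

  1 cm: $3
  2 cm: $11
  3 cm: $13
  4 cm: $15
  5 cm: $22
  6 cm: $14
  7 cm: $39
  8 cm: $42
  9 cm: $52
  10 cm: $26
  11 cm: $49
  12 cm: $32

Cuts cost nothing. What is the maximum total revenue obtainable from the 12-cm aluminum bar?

66

Let r[k] be the best obtainable value from length k. For each k, try every first piece i and keep the best of price[i] + r[k−i].
r[1] = 3
r[2] = max(3+3, 11+0) = 11
r[3] = max(3+11, 11+3, 13+0) = 14
r[4] = max(3+14, 11+11, 13+3, 15+0) = 22
r[5] = max(3+22, 11+14, 13+11, 15+3, 22+0) = 25
r[6] = max(3+25, 11+22, 13+14, 15+11, 22+3, 14+0) = 33
r[7] = max(3+33, 11+25, 13+22, …, 14+3, 39+0) = 39
r[8] = max(3+39, 11+33, 13+25, …, 39+3, 42+0) = 44
r[9] = max(3+44, 11+39, 13+33, …, 42+3, 52+0) = 52
r[10] = max(3+52, 11+44, 13+39, …, 52+3, 26+0) = 55
r[11] = max(3+55, 11+52, 13+44, …, 26+3, 49+0) = 63
r[12] = max(3+63, 11+55, 13+52, …, 49+3, 32+0) = 66
One optimal cutting: 9 + 2 + 1 → $52 + $11 + $3 = $66.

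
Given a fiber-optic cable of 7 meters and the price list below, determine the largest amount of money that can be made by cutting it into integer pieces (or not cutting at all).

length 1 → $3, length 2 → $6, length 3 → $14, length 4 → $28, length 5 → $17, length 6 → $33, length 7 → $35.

42

Consider every possible first cut. r[k] is the best of p[i]+r[k−i] over all sellable i≤k.
r[1] = 3
r[2] = 6  (first piece 1, then r[1]=3)
r[3] = 14
r[4] = 28
r[5] = 31  (first piece 1, then r[4]=28)
r[6] = 34  (first piece 1, then r[5]=31)
r[7] = 42  (first piece 3, then r[4]=28)
One optimal cutting: 4 + 3 → $28 + $14 = $42.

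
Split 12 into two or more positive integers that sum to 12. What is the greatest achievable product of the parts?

81

Fill f[k] for k=2..12: at each k try every first piece i and multiply by the better of (k−i) uncut or f[k−i].
f[2] = 1×max(1,0) = 1×1 = 1
f[3] = 1×max(2,1) = 1×2 = 2
f[4] = 2×max(2,1) = 2×2 = 4
f[5] = 2×max(3,2) = 2×3 = 6
f[6] = 3×max(3,2) = 3×3 = 9
f[7] = 2×max(5,6) = 2×6 = 12
f[8] = 2×max(6,9) = 2×9 = 18
f[9] = 3×max(6,9) = 3×9 = 27
f[10] = 2×max(8,18) = 2×18 = 36
f[11] = 2×max(9,27) = 2×27 = 54
f[12] = 3×max(9,27) = 3×27 = 81
One optimal split: 3 + 3 + 3 + 3; product 3×3×3×3 = 81.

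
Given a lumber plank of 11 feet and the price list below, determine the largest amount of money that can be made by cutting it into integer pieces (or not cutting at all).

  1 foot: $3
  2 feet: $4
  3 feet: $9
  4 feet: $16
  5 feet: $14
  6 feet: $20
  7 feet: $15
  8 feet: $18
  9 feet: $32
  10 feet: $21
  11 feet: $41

41

Build best[k] bottom-up: best[k] = max over allowed piece i of (p[i] + best[k−i]).
best[1] = 3
best[2] = max(3+3, 4+0) = 6
best[3] = max(3+6, 4+3, 9+0) = 9
best[4] = max(3+9, 4+6, 9+3, 16+0) = 16
best[5] = max(3+16, 4+9, 9+6, 16+3, 14+0) = 19
best[6] = max(3+19, 4+16, 9+9, 16+6, 14+3, 20+0) = 22
best[7] = max(3+22, 4+19, 9+16, …, 20+3, 15+0) = 25
best[8] = max(3+25, 4+22, 9+19, …, 15+3, 18+0) = 32
best[9] = max(3+32, 4+25, 9+22, …, 18+3, 32+0) = 35
best[10] = max(3+35, 4+32, 9+25, …, 32+3, 21+0) = 38
best[11] = max(3+38, 4+35, 9+32, …, 21+3, 41+0) = 41
One optimal cutting: 4 + 4 + 1 + 1 + 1 → $16 + $16 + $3 + $3 + $3 = $41.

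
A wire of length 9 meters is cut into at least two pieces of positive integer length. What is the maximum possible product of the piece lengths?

Define m[k] = max over 1≤i<k of i · max(k−i, m[k−i]); the inner max lets the remainder stay uncut if that's better.
m[2] = 1·max(1,0) = 1·1 = 1
m[3] = max(1·2, 2·1) = 2
m[4] = max(1·3, 2·2, 3·1) = 4
m[5] = max(1·4, 2·3, 3·2, 4·1) = 6
m[6] = max(1·6, 2·4, 3·3, 4·2, 5·1) = 9
m[7] = max(1·9, 2·6, 3·4, 4·3, 5·2, 6·1) = 12
m[8] = max(1·12, 2·9, 3·6, …, 6·2, 7·1) = 18
m[9] = max(1·18, 2·12, 3·9, …, 7·2, 8·1) = 27
One optimal split: 3 + 3 + 3; product 3·3·3 = 27.

27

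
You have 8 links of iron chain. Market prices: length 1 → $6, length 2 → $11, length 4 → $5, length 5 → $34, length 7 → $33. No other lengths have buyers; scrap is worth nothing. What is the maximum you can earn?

52

Let best[k] be the best obtainable value from length k. For each k, try every first piece i and keep the best of price[i] + best[k−i].
best[1] = 6
best[2] = 12  (first piece 1, then best[1]=6)
best[3] = 18  (first piece 1, then best[2]=12)
best[4] = 24  (first piece 1, then best[3]=18)
best[5] = 34
best[6] = 40  (first piece 1, then best[5]=34)
best[7] = 46  (first piece 1, then best[6]=40)
best[8] = 52  (first piece 1, then best[7]=46)
One optimal cutting: 5 + 1 + 1 + 1 → $52.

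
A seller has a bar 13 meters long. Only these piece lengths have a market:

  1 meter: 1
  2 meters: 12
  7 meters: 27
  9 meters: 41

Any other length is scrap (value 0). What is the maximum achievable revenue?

73

Let best[k] be the best obtainable value from length k. For each k, try every first piece i and keep the best of price[i] + best[k−i].
best[1] = 1
best[2] = max(1+1, 12+0) = 12
best[3] = max(1+12, 12+1) = 13
best[4] = max(1+13, 12+12) = 24
best[5] = max(1+24, 12+13) = 25
best[6] = max(1+25, 12+24) = 36
best[7] = max(1+36, 12+25, 27+0) = 37
best[8] = max(1+37, 12+36, 27+1) = 48
best[9] = max(1+48, 12+37, 27+12, 41+0) = 49
best[10] = max(1+49, 12+48, 27+13, 41+1) = 60
best[11] = max(1+60, 12+49, 27+24, 41+12) = 61
best[12] = max(1+61, 12+60, 27+25, 41+13) = 72
best[13] = max(1+72, 12+61, 27+36, 41+24) = 73
One optimal cutting: 2 + 2 + 2 + 2 + 2 + 2 + 1 → 73.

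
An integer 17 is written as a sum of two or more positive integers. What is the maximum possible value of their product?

486

Fill P[k] for k=2..17: at each k try every first piece i and multiply by the better of (k−i) uncut or P[k−i].
P[2] = 1·max(1,0) = 1·1 = 1
P[3] = 1·max(2,1) = 1·2 = 2
P[4] = 2·max(2,1) = 2·2 = 4
P[5] = 2·max(3,2) = 2·3 = 6
P[6] = 3·max(3,2) = 3·3 = 9
P[7] = 2·max(5,6) = 2·6 = 12
P[8] = 2·max(6,9) = 2·9 = 18
P[9] = 3·max(6,9) = 3·9 = 27
P[10] = 2·max(8,18) = 2·18 = 36
P[11] = 2·max(9,27) = 2·27 = 54
P[12] = 3·max(9,27) = 3·27 = 81
P[13] = 2·max(11,54) = 2·54 = 108
P[14] = 2·max(12,81) = 2·81 = 162
P[15] = 3·max(12,81) = 3·81 = 243
P[16] = 2·max(14,162) = 2·162 = 324
P[17] = 2·max(15,243) = 2·243 = 486
One optimal split: 3 + 3 + 3 + 3 + 3 + 2; product 3·3·3·3·3·2 = 486.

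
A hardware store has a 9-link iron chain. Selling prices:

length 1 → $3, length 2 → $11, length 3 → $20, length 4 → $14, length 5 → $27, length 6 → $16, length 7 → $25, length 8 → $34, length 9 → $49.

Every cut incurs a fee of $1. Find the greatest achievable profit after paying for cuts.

Let net[k] be the best obtainable value from length k. For each k, try every first piece i and keep the best of price[i] + net[k−i] minus the 1 cut fee when i<k.
net[1] = 3
net[2] = max(3+3-1, 11+0) = 11
net[3] = max(3+11-1, 11+3-1, 20+0) = 20
net[4] = max(3+20-1, 11+11-1, 20+3-1, 14+0) = 22
net[5] = max(3+22-1, 11+20-1, 20+11-1, 14+3-1, 27+0) = 30
net[6] = max(3+30-1, 11+22-1, 20+20-1, 14+11-1, 27+3-1, 16+0) = 39
net[7] = max(3+39-1, 11+30-1, 20+22-1, …, 16+3-1, 25+0) = 41
net[8] = max(3+41-1, 11+39-1, 20+30-1, …, 25+3-1, 34+0) = 49
net[9] = max(3+49-1, 11+41-1, 20+39-1, …, 34+3-1, 49+0) = 58
One optimal plan: pieces 3 + 3 + 3 (2 cuts) → $60 − $2 = $58.

58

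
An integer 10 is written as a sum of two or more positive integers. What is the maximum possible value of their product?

Fill f[k] for k=2..10: at each k try every first piece i and multiply by the better of (k−i) uncut or f[k−i].
f[2] = 1·max(1,0) = 1·1 = 1
f[3] = max(1·2, 2·1) = 2
f[4] = max(1·3, 2·2, 3·1) = 4
f[5] = max(1·4, 2·3, 3·2, 4·1) = 6
f[6] = max(1·6, 2·4, 3·3, 4·2, 5·1) = 9
f[7] = max(1·9, 2·6, 3·4, 4·3, 5·2, 6·1) = 12
f[8] = max(1·12, 2·9, 3·6, …, 6·2, 7·1) = 18
f[9] = max(1·18, 2·12, 3·9, …, 7·2, 8·1) = 27
f[10] = max(1·27, 2·18, 3·12, …, 8·2, 9·1) = 36
One optimal split: 3 + 3 + 2 + 2; product 3·3·2·2 = 36.

36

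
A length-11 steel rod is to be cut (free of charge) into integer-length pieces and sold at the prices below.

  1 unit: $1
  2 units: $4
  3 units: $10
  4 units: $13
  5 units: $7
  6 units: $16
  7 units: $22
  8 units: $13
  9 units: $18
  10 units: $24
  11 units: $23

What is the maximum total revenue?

Consider every possible first cut. best[k] is the best of p[i]+best[k−i] over all sellable i≤k.
best[1] = 1
best[2] = 4
best[3] = 10
best[4] = 13
best[5] = 14  (first piece 1, then best[4]=13)
best[6] = 20  (first piece 3, then best[3]=10)
best[7] = 23  (first piece 3, then best[4]=13)
best[8] = 26  (first piece 4, then best[4]=13)
best[9] = 30  (first piece 3, then best[6]=20)
best[10] = 33  (first piece 3, then best[7]=23)
best[11] = 36  (first piece 3, then best[8]=26)
One optimal cutting: 4 + 4 + 3 → $13 + $13 + $10 = $36.

36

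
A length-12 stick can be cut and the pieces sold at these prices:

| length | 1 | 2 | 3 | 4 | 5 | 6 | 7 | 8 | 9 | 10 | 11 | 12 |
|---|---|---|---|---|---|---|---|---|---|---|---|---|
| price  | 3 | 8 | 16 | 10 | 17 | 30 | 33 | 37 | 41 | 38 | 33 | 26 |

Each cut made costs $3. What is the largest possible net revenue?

57

Let r[k] be the best obtainable value from length k. For each k, try every first piece i and keep the best of price[i] + r[k−i] minus the 3 cut fee when i<k.
r[1] = 3
r[2] = max(3+3-3, 8+0) = 8
r[3] = max(3+8-3, 8+3-3, 16+0) = 16
r[4] = max(3+16-3, 8+8-3, 16+3-3, 10+0) = 16
r[5] = max(3+16-3, 8+16-3, 16+8-3, 10+3-3, 17+0) = 21
r[6] = max(3+21-3, 8+16-3, 16+16-3, 10+8-3, 17+3-3, 30+0) = 30
r[7] = max(3+30-3, 8+21-3, 16+16-3, …, 30+3-3, 33+0) = 33
r[8] = max(3+33-3, 8+30-3, 16+21-3, …, 33+3-3, 37+0) = 37
r[9] = max(3+37-3, 8+33-3, 16+30-3, …, 37+3-3, 41+0) = 43
r[10] = max(3+43-3, 8+37-3, 16+33-3, …, 41+3-3, 38+0) = 46
r[11] = max(3+46-3, 8+43-3, 16+37-3, …, 38+3-3, 33+0) = 50
r[12] = max(3+50-3, 8+46-3, 16+43-3, …, 33+3-3, 26+0) = 57
One optimal plan: pieces 6 + 6 (1 cut) → $60 − $3 = $57.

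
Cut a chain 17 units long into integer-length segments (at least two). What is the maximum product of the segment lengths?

Define prod[k] = max over 1≤i<k of i · max(k−i, prod[k−i]); the inner max lets the remainder stay uncut if that's better.
prod[2] = 1·max(1,0) = 1·1 = 1
prod[3] = 1·max(2,1) = 1·2 = 2
prod[4] = 2·max(2,1) = 2·2 = 4
prod[5] = 2·max(3,2) = 2·3 = 6
prod[6] = 3·max(3,2) = 3·3 = 9
prod[7] = 2·max(5,6) = 2·6 = 12
prod[8] = 2·max(6,9) = 2·9 = 18
prod[9] = 3·max(6,9) = 3·9 = 27
prod[10] = 2·max(8,18) = 2·18 = 36
prod[11] = 2·max(9,27) = 2·27 = 54
prod[12] = 3·max(9,27) = 3·27 = 81
prod[13] = 2·max(11,54) = 2·54 = 108
prod[14] = 2·max(12,81) = 2·81 = 162
prod[15] = 3·max(12,81) = 3·81 = 243
prod[16] = 2·max(14,162) = 2·162 = 324
prod[17] = 2·max(15,243) = 2·243 = 486
One optimal split: 3 + 3 + 3 + 3 + 3 + 2; product 3·3·3·3·3·2 = 486.

486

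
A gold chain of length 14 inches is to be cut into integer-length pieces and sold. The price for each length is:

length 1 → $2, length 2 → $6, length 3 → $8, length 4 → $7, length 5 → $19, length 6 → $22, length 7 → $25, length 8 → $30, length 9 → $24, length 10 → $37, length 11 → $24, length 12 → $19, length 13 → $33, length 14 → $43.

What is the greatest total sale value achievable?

52

Build v[k] bottom-up: v[k] = max over allowed piece i of (p[i] + v[k−i]).
v[1] = 2
v[2] = max(2+2, 6+0) = 6
v[3] = max(2+6, 6+2, 8+0) = 8
v[4] = max(2+8, 6+6, 8+2, 7+0) = 12
v[5] = max(2+12, 6+8, 8+6, 7+2, 19+0) = 19
v[6] = max(2+19, 6+12, 8+8, 7+6, 19+2, 22+0) = 22
v[7] = max(2+22, 6+19, 8+12, …, 22+2, 25+0) = 25
v[8] = max(2+25, 6+22, 8+19, …, 25+2, 30+0) = 30
v[9] = max(2+30, 6+25, 8+22, …, 30+2, 24+0) = 32
v[10] = max(2+32, 6+30, 8+25, …, 24+2, 37+0) = 38
v[11] = max(2+38, 6+32, 8+30, …, 37+2, 24+0) = 41
v[12] = max(2+41, 6+38, 8+32, …, 24+2, 19+0) = 44
v[13] = max(2+44, 6+41, 8+38, …, 19+2, 33+0) = 49
v[14] = max(2+49, 6+44, 8+41, …, 33+2, 43+0) = 52
One optimal cutting: 8 + 6 → $30 + $22 = $52.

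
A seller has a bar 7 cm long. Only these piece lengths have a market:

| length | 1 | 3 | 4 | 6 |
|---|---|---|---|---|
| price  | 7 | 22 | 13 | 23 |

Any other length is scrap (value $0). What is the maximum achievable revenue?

51

Consider every possible first cut. best[k] is the best of p[i]+best[k−i] over all sellable i≤k.
best[1] = 7
best[2] = 14  (first piece 1, then best[1]=7)
best[3] = max(7+14, 22+0) = 22
best[4] = max(7+22, 22+7, 13+0) = 29
best[5] = max(7+29, 22+14, 13+7) = 36
best[6] = max(7+36, 22+22, 13+14, 23+0) = 44
best[7] = max(7+44, 22+29, 13+22, 23+7) = 51
One optimal cutting: 3 + 3 + 1 → $51.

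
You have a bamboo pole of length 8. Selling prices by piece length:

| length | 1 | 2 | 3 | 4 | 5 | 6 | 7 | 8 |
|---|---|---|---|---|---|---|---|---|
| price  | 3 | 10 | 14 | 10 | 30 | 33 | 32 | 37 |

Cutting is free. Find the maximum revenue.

Consider every possible first cut. best[k] is the best of p[i]+best[k−i] over all sellable i≤k.
best[1] = 3
best[2] = 10
best[3] = 14
best[4] = 20  (first piece 2, then best[2]=10)
best[5] = 30
best[6] = 33  (first piece 1, then best[5]=30)
best[7] = 40  (first piece 2, then best[5]=30)
best[8] = 44  (first piece 3, then best[5]=30)
One optimal cutting: 5 + 3 → $30 + $14 = $44.

44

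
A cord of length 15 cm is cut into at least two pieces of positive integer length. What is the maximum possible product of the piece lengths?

Fill prod[k] for k=2..15: at each k try every first piece i and multiply by the better of (k−i) uncut or prod[k−i].
prod[2] = 1*max(1,0) = 1*1 = 1
prod[3] = 1*max(2,1) = 1*2 = 2
prod[4] = 2*max(2,1) = 2*2 = 4
prod[5] = 2*max(3,2) = 2*3 = 6
prod[6] = 3*max(3,2) = 3*3 = 9
prod[7] = 2*max(5,6) = 2*6 = 12
prod[8] = 2*max(6,9) = 2*9 = 18
prod[9] = 3*max(6,9) = 3*9 = 27
prod[10] = 2*max(8,18) = 2*18 = 36
prod[11] = 2*max(9,27) = 2*27 = 54
prod[12] = 3*max(9,27) = 3*27 = 81
prod[13] = 2*max(11,54) = 2*54 = 108
prod[14] = 2*max(12,81) = 2*81 = 162
prod[15] = 3*max(12,81) = 3*81 = 243
One optimal split: 3 + 3 + 3 + 3 + 3; product 3*3*3*3*3 = 243.

243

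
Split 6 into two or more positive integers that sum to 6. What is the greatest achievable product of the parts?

Let prod[k] be the best product for length k (with at least one cut). For each first piece i, the rest contributes max(k−i, prod[k−i]).
prod[2] = 1·max(1,0) = 1·1 = 1
prod[3] = 1·max(2,1) = 1·2 = 2
prod[4] = 2·max(2,1) = 2·2 = 4
prod[5] = 2·max(3,2) = 2·3 = 6
prod[6] = 3·max(3,2) = 3·3 = 9
One optimal split: 3 + 3; product 3·3 = 9.

9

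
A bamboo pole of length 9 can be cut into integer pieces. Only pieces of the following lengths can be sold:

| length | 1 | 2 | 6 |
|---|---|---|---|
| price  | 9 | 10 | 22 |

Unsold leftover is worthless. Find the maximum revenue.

81

Let f[k] be the best obtainable value from length k. For each k, try every first piece i and keep the best of price[i] + f[k−i].
f[1] = 9
f[2] = max(9+9, 10+0) = 18
f[3] = max(9+18, 10+9) = 27
f[4] = max(9+27, 10+18) = 36
f[5] = max(9+36, 10+27) = 45
f[6] = max(9+45, 10+36, 22+0) = 54
f[7] = max(9+54, 10+45, 22+9) = 63
f[8] = max(9+63, 10+54, 22+18) = 72
f[9] = max(9+72, 10+63, 22+27) = 81
One optimal cutting: 1 + 1 + 1 + 1 + 1 + 1 + 1 + 1 + 1 → $81.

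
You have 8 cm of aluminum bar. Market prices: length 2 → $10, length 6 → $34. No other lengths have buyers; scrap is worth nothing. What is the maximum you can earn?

44

Let best[k] be the best obtainable value from length k. For each k, try every first piece i and keep the best of price[i] + best[k−i].
best[1] = 0
best[2] = 10
best[3] = 10
best[4] = 20  (first piece 2, then best[2]=10)
best[5] = 20
best[6] = 34
best[7] = 34
best[8] = 44  (first piece 2, then best[6]=34)
One optimal cutting: 6 + 2 → $44.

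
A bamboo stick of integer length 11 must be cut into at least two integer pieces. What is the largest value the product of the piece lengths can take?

54

Let g[k] be the best product for length k (with at least one cut). For each first piece i, the rest contributes max(k−i, g[k−i]).
g[2] = 1*max(1,0) = 1*1 = 1
g[3] = 1*max(2,1) = 1*2 = 2
g[4] = 2*max(2,1) = 2*2 = 4
g[5] = 2*max(3,2) = 2*3 = 6
g[6] = 3*max(3,2) = 3*3 = 9
g[7] = 2*max(5,6) = 2*6 = 12
g[8] = 2*max(6,9) = 2*9 = 18
g[9] = 3*max(6,9) = 3*9 = 27
g[10] = 2*max(8,18) = 2*18 = 36
g[11] = 2*max(9,27) = 2*27 = 54
One optimal split: 3 + 3 + 3 + 2; product 3*3*3*2 = 54.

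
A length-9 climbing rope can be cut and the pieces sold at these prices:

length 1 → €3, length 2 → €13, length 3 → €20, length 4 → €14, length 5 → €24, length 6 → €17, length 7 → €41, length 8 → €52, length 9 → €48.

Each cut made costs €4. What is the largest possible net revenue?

52

Build v[k] bottom-up: v[k] = max over allowed piece i of (p[i] + v[k−i]) − 4 per cut.
v[1] = 3
v[2] = 13
v[3] = 20
v[4] = 22  (first piece 2, then v[2]=13)
v[5] = 29  (first piece 2, then v[3]=20)
v[6] = 36  (first piece 3, then v[3]=20)
v[7] = 41
v[8] = 52
v[9] = 52  (first piece 3, then v[6]=36)
One optimal plan: pieces 3 + 3 + 3 (2 cuts) → €60 − €8 = €52.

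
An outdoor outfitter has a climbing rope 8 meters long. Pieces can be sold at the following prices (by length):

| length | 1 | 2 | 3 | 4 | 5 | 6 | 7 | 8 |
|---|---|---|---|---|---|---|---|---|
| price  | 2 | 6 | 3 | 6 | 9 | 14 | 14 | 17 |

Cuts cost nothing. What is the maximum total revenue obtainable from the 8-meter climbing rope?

24

Let r[k] be the best obtainable value from length k. For each k, try every first piece i and keep the best of price[i] + r[k−i].
r[1] = 2
r[2] = 6
r[3] = 8  (first piece 1, then r[2]=6)
r[4] = 12  (first piece 2, then r[2]=6)
r[5] = 14  (first piece 1, then r[4]=12)
r[6] = 18  (first piece 2, then r[4]=12)
r[7] = 20  (first piece 1, then r[6]=18)
r[8] = 24  (first piece 2, then r[6]=18)
One optimal cutting: 2 + 2 + 2 + 2 → €6 + €6 + €6 + €6 = €24.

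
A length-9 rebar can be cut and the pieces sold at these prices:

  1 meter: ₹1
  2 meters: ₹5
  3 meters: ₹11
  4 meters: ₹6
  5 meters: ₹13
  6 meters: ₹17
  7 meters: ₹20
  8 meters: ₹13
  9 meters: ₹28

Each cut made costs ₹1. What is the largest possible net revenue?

31

Consider every possible first cut. r[k] is the best of p[i]+r[k−i] over all sellable i≤k, charging 1 whenever i<k.
r[1] = 1
r[2] = 5
r[3] = 11
r[4] = 11  (first piece 1, then r[3]=11)
r[5] = 15  (first piece 2, then r[3]=11)
r[6] = 21  (first piece 3, then r[3]=11)
r[7] = 21  (first piece 1, then r[6]=21)
r[8] = 25  (first piece 2, then r[6]=21)
r[9] = 31  (first piece 3, then r[6]=21)
One optimal plan: pieces 3 + 3 + 3 (2 cuts) → ₹33 − ₹2 = ₹31.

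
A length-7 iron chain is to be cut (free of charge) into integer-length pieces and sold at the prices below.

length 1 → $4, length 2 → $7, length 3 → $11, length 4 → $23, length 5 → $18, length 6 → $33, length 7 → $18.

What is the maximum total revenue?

37

Build best[k] bottom-up: best[k] = max over allowed piece i of (p[i] + best[k−i]).
best[1] = 4
best[2] = max(4+4, 7+0) = 8
best[3] = max(4+8, 7+4, 11+0) = 12
best[4] = max(4+12, 7+8, 11+4, 23+0) = 23
best[5] = max(4+23, 7+12, 11+8, 23+4, 18+0) = 27
best[6] = max(4+27, 7+23, 11+12, 23+8, 18+4, 33+0) = 33
best[7] = max(4+33, 7+27, 11+23, …, 33+4, 18+0) = 37
One optimal cutting: 6 + 1 → $33 + $4 = $37.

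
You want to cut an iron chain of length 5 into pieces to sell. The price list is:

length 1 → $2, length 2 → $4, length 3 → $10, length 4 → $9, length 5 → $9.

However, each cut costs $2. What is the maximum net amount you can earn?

Let v[k] be the best obtainable value from length k. For each k, try every first piece i and keep the best of price[i] + v[k−i] minus the 2 cut fee when i<k.
v[1] = 2
v[2] = max(2+2-2, 4+0) = 4
v[3] = max(2+4-2, 4+2-2, 10+0) = 10
v[4] = max(2+10-2, 4+4-2, 10+2-2, 9+0) = 10
v[5] = max(2+10-2, 4+10-2, 10+4-2, 9+2-2, 9+0) = 12
One optimal plan: pieces 3 + 2 (1 cut) → $14 − $2 = $12.

12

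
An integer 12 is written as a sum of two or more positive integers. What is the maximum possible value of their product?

81

Define g[k] = max over 1≤i<k of i · max(k−i, g[k−i]); the inner max lets the remainder stay uncut if that's better.
Small cases: g[2]=1, g[3]=2, g[4]=4, g[5]=6.
g[6] = 3*max(3,2) = 3*3 = 9
g[7] = 2*max(5,6) = 2*6 = 12
g[8] = 2*max(6,9) = 2*9 = 18
g[9] = 3*max(6,9) = 3*9 = 27
g[10] = 2*max(8,18) = 2*18 = 36
g[11] = 2*max(9,27) = 2*27 = 54
g[12] = 3*max(9,27) = 3*27 = 81
One optimal split: 3 + 3 + 3 + 3; product 3*3*3*3 = 81.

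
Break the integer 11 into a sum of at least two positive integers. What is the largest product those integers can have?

54

Let P[k] be the best product for length k (with at least one cut). For each first piece i, the rest contributes max(k−i, P[k−i]).
P[2] = 1·max(1,0) = 1·1 = 1
P[3] = 1·max(2,1) = 1·2 = 2
P[4] = 2·max(2,1) = 2·2 = 4
P[5] = 2·max(3,2) = 2·3 = 6
P[6] = 3·max(3,2) = 3·3 = 9
P[7] = 2·max(5,6) = 2·6 = 12
P[8] = 2·max(6,9) = 2·9 = 18
P[9] = 3·max(6,9) = 3·9 = 27
P[10] = 2·max(8,18) = 2·18 = 36
P[11] = 2·max(9,27) = 2·27 = 54
One optimal split: 3 + 3 + 3 + 2; product 3·3·3·2 = 54.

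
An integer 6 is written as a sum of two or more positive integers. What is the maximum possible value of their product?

Fill P[k] for k=2..6: at each k try every first piece i and multiply by the better of (k−i) uncut or P[k−i].
P[2] = 1·max(1,0) = 1·1 = 1
P[3] = 1·max(2,1) = 1·2 = 2
P[4] = 2·max(2,1) = 2·2 = 4
P[5] = 2·max(3,2) = 2·3 = 6
P[6] = 3·max(3,2) = 3·3 = 9
One optimal split: 3 + 3; product 3·3 = 9.

9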